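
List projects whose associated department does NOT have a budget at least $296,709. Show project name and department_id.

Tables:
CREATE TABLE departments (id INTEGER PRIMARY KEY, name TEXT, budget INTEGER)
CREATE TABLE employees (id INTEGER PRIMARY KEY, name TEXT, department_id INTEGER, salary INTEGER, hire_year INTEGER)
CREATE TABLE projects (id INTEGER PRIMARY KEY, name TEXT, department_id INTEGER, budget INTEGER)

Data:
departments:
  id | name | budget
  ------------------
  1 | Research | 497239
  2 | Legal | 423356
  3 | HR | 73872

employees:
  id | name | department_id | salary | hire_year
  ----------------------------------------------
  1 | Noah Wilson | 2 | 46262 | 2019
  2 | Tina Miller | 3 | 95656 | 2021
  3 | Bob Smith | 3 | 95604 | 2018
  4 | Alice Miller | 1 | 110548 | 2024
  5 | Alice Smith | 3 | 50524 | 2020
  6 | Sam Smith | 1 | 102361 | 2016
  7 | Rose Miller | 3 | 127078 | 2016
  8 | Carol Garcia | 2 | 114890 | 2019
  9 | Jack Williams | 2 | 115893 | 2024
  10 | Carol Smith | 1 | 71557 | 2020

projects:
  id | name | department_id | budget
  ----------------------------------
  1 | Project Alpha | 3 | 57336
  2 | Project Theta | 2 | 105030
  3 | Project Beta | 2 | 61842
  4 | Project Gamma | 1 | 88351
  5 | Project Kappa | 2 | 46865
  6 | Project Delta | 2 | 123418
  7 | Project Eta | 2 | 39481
SELECT name, department_id FROM projects WHERE department_id NOT IN (SELECT id FROM departments WHERE budget >= 296709)

Execution result:
name | department_id
Project Alpha | 3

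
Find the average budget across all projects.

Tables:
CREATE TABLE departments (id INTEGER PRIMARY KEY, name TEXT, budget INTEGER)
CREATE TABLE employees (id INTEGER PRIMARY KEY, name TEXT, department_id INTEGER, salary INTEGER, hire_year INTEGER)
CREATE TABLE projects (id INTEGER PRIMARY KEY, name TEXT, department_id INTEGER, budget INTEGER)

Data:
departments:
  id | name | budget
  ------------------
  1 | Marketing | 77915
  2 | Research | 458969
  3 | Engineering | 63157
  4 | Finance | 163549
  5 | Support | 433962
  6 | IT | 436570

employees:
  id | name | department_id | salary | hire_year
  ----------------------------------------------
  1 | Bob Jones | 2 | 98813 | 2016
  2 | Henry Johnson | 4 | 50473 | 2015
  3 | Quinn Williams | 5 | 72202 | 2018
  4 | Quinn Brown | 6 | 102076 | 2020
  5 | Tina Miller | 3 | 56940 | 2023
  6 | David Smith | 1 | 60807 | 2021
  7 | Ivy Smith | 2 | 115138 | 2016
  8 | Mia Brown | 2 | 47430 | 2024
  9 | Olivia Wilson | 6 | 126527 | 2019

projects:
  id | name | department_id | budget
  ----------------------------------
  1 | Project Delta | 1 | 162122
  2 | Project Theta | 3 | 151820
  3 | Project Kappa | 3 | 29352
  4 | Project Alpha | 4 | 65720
SELECT AVG(budget) FROM projects

Execution result:
102253.50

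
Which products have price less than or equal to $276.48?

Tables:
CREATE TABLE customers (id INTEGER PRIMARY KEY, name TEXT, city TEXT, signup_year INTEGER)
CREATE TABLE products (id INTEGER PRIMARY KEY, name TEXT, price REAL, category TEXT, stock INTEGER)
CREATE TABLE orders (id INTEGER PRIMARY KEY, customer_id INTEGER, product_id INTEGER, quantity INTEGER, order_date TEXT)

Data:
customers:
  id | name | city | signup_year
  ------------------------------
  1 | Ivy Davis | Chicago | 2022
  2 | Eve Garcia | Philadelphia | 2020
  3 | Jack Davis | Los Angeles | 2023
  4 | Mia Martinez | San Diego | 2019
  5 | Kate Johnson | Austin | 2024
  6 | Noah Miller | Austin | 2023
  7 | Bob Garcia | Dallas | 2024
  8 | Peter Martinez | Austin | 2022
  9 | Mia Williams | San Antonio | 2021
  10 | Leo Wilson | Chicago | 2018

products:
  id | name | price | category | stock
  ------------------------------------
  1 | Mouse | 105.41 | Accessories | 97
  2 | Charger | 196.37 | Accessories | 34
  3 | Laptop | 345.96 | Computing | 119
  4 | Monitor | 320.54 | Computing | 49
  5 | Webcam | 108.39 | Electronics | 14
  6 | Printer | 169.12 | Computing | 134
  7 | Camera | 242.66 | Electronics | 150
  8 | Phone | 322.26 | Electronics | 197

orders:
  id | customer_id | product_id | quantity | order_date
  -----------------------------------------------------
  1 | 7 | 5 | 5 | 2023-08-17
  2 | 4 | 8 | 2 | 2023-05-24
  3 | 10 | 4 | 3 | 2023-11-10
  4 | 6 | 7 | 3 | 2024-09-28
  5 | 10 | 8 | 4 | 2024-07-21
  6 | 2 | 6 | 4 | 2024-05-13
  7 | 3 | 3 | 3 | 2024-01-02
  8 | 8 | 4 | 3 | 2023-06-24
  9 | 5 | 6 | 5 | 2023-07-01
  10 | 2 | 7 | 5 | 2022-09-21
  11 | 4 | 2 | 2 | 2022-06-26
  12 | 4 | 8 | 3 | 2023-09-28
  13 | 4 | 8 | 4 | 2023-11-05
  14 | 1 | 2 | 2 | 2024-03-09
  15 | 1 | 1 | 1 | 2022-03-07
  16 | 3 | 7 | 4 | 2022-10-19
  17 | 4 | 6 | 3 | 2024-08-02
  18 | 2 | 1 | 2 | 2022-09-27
SELECT name, price FROM products WHERE price <= 276.48

Execution result:
name | price
Mouse | 105.41
Charger | 196.37
Webcam | 108.39
Printer | 169.12
Camera | 242.66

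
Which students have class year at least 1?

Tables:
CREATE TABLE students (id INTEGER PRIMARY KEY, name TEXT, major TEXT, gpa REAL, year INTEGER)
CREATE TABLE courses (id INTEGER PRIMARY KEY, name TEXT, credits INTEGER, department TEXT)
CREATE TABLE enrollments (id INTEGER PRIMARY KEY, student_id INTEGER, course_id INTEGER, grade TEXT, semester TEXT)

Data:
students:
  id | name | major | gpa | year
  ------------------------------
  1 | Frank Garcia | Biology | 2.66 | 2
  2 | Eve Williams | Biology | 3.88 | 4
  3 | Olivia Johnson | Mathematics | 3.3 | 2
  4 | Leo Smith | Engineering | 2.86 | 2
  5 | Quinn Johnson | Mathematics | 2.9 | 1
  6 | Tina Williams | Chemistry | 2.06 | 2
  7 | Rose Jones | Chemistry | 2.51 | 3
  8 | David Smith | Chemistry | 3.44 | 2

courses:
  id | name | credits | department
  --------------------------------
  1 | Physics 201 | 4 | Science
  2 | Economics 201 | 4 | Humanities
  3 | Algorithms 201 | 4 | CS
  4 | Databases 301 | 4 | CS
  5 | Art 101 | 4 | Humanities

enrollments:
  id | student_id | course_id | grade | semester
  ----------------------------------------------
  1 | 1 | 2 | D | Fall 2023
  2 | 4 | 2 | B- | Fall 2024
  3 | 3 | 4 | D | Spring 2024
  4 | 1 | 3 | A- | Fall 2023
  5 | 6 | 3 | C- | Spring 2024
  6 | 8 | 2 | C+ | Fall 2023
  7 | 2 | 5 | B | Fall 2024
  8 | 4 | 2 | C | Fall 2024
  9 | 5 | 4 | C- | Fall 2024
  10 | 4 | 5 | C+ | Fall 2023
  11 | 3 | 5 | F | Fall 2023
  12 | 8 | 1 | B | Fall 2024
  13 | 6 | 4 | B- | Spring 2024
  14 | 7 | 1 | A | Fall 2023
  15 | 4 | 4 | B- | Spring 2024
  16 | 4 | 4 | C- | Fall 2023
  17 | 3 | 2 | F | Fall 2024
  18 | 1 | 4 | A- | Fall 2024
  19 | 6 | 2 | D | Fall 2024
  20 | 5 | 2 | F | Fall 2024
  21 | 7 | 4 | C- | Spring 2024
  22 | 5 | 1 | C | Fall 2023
SELECT name, year FROM students WHERE year >= 1

Execution result:
name | year
Frank Garcia | 2
Eve Williams | 4
Olivia Johnson | 2
Leo Smith | 2
Quinn Johnson | 1
Tina Williams | 2
Rose Jones | 3
David Smith | 2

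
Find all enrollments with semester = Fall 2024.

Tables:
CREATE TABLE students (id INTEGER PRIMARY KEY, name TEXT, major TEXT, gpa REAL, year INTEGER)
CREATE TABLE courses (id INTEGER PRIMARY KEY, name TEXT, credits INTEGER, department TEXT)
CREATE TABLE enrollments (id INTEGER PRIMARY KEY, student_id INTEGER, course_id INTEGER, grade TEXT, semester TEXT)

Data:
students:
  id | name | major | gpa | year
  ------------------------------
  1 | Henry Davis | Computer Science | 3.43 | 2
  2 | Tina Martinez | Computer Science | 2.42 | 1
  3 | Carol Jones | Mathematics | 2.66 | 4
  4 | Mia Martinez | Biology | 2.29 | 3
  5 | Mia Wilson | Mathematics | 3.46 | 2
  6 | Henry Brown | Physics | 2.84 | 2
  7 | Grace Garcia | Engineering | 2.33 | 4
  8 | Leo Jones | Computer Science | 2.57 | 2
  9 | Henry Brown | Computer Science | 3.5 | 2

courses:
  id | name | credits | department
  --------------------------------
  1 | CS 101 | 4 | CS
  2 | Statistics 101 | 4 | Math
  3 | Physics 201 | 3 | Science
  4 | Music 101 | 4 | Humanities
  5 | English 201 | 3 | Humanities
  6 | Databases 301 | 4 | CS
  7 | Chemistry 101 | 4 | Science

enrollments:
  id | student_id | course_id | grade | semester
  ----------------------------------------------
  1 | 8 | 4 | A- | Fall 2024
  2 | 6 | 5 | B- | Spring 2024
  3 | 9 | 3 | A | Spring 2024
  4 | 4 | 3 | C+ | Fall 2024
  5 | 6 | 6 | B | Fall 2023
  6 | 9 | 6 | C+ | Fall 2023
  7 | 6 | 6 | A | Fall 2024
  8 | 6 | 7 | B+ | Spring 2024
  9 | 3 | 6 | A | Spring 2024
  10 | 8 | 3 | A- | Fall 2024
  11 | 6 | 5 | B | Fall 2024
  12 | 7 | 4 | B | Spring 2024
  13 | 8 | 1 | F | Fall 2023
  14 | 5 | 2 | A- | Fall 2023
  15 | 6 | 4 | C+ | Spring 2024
SELECT id, semester FROM enrollments WHERE semester = 'Fall 2024'

Execution result:
id | semester
1 | Fall 2024
4 | Fall 2024
7 | Fall 2024
10 | Fall 2024
11 | Fall 2024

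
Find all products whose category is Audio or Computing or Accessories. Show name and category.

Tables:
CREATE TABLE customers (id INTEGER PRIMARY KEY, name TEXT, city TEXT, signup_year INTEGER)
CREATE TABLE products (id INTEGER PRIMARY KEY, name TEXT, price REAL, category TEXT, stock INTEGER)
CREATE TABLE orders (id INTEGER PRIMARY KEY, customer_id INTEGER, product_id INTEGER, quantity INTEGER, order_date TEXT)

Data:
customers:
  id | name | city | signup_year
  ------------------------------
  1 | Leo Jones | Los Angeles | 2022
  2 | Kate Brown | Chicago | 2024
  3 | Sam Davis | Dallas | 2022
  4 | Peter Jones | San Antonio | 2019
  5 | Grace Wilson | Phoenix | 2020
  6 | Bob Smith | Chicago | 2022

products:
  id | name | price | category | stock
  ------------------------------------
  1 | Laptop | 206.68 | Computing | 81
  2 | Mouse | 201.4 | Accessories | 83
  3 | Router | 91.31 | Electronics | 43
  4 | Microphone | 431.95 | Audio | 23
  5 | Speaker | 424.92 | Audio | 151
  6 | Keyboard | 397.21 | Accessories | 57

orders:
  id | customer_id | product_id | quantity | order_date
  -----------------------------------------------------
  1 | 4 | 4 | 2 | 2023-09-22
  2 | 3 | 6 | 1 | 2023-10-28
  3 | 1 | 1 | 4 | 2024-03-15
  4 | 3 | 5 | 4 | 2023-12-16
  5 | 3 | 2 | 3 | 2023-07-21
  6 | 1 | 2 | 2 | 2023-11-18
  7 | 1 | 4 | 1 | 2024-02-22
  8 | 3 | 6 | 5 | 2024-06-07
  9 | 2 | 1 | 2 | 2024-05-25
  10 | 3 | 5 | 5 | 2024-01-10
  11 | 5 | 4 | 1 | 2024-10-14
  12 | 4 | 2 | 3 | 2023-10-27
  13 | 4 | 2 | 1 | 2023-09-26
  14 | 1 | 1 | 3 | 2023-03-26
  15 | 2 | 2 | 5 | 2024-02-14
SELECT name, category FROM products WHERE category IN ('Audio', 'Computing', 'Accessories')

Execution result:
name | category
Laptop | Computing
Mouse | Accessories
Microphone | Audio
Speaker | Audio
Keyboard | Accessories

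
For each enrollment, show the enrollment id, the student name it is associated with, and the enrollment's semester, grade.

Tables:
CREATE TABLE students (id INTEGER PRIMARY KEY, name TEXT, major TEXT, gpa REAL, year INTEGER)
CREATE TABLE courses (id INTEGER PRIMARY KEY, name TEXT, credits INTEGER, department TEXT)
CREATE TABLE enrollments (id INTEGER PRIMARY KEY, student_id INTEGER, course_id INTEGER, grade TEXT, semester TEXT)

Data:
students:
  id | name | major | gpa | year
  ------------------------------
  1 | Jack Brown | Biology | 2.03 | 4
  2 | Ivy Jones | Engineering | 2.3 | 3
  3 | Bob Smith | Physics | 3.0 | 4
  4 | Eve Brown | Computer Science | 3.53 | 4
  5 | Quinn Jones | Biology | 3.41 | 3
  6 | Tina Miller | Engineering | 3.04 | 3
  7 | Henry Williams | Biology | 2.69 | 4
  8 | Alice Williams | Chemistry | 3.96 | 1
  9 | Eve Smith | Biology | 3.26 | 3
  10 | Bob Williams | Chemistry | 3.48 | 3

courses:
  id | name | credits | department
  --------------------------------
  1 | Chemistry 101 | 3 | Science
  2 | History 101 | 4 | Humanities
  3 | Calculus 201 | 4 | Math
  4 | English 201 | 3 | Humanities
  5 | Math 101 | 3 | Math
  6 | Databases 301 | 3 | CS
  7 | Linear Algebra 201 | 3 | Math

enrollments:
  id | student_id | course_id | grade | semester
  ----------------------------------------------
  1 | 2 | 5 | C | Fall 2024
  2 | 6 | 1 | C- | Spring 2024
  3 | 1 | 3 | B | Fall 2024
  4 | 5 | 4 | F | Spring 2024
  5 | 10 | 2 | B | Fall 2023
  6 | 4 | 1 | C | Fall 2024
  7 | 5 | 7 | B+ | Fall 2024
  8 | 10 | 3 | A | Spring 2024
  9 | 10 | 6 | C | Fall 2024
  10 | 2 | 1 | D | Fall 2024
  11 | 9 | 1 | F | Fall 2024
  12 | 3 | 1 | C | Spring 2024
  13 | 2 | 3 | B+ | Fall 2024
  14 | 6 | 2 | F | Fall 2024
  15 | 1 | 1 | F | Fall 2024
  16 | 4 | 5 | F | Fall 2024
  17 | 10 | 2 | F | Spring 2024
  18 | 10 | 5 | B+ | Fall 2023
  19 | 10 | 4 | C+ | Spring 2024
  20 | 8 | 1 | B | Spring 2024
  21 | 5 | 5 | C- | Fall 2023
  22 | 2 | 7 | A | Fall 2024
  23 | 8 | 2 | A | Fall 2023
SELECT c.id, p.name AS student, c.semester, c.grade FROM enrollments c JOIN students p ON c.student_id = p.id

Execution result:
id | student | semester | grade
1 | Ivy Jones | Fall 2024 | C
2 | Tina Miller | Spring 2024 | C-
3 | Jack Brown | Fall 2024 | B
4 | Quinn Jones | Spring 2024 | F
5 | Bob Williams | Fall 2023 | B
6 | Eve Brown | Fall 2024 | C
7 | Quinn Jones | Fall 2024 | B+
8 | Bob Williams | Spring 2024 | A
9 | Bob Williams | Fall 2024 | C
10 | Ivy Jones | Fall 2024 | D
11 | Eve Smith | Fall 2024 | F
12 | Bob Smith | Spring 2024 | C
13 | Ivy Jones | Fall 2024 | B+
14 | Tina Miller | Fall 2024 | F
15 | Jack Brown | Fall 2024 | F
16 | Eve Brown | Fall 2024 | F
17 | Bob Williams | Spring 2024 | F
18 | Bob Williams | Fall 2023 | B+
19 | Bob Williams | Spring 2024 | C+
20 | Alice Williams | Spring 2024 | B
21 | Quinn Jones | Fall 2023 | C-
22 | Ivy Jones | Fall 2024 | A
23 | Alice Williams | Fall 2023 | A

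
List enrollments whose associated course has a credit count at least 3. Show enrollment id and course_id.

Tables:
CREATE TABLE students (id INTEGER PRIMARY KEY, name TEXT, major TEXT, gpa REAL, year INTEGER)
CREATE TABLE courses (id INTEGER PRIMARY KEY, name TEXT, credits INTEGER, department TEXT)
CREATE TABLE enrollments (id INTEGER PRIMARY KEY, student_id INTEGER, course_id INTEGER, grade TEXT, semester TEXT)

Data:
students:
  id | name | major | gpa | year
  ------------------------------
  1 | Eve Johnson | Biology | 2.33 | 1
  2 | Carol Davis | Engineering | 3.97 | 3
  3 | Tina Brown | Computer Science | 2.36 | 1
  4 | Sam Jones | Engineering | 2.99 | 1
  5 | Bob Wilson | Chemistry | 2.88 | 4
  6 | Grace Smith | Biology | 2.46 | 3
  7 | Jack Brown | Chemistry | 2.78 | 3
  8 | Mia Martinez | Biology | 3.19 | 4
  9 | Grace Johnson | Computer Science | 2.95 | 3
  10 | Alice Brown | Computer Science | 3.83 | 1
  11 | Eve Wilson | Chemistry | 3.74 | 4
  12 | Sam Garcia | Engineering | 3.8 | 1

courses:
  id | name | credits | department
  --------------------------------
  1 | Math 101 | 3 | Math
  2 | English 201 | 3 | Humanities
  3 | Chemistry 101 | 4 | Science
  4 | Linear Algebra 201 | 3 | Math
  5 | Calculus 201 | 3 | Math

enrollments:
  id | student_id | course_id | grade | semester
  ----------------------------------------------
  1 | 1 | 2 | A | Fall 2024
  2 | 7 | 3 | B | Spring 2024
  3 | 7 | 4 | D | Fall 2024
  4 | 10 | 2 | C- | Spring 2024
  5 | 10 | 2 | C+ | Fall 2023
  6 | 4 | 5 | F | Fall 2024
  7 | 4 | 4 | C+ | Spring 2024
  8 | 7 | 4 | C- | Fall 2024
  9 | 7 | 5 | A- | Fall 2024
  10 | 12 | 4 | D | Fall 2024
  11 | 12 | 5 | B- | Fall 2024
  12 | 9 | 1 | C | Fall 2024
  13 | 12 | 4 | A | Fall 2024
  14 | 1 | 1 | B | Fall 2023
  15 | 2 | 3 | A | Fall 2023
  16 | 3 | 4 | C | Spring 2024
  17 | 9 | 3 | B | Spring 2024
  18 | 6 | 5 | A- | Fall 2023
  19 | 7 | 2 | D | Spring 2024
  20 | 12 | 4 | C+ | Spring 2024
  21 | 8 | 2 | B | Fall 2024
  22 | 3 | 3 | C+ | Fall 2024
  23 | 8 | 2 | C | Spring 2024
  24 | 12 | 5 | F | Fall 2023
SELECT id, course_id FROM enrollments WHERE course_id IN (SELECT id FROM courses WHERE credits >= 3)

Execution result:
id | course_id
1 | 2
2 | 3
3 | 4
4 | 2
5 | 2
6 | 5
7 | 4
8 | 4
9 | 5
10 | 4
11 | 5
12 | 1
13 | 4
14 | 1
15 | 3
16 | 4
17 | 3
18 | 5
19 | 2
20 | 4
21 | 2
22 | 3
23 | 2
24 | 5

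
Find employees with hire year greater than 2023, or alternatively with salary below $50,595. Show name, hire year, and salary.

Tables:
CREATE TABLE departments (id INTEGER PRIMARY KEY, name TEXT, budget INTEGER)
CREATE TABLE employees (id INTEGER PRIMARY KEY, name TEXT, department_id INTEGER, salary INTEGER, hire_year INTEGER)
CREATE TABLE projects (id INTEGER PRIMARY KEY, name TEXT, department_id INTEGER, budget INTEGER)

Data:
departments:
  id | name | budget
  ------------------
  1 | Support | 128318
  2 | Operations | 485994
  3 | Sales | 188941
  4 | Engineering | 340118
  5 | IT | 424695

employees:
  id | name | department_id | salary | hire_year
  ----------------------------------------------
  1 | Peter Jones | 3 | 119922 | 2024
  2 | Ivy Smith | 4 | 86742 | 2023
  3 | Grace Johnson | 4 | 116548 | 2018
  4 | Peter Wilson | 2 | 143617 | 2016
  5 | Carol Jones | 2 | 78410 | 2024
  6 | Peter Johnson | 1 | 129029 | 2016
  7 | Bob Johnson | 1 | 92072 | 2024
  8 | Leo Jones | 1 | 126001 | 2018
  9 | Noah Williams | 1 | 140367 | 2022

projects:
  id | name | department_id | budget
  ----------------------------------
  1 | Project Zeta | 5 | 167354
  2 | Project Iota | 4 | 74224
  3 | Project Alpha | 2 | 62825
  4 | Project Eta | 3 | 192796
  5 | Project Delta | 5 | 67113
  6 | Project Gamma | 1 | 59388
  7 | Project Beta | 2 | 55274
SELECT name, hire_year, salary FROM employees WHERE hire_year > 2023 OR salary < 50595

Execution result:
name | hire_year | salary
Peter Jones | 2024 | 119922
Carol Jones | 2024 | 78410
Bob Johnson | 2024 | 92072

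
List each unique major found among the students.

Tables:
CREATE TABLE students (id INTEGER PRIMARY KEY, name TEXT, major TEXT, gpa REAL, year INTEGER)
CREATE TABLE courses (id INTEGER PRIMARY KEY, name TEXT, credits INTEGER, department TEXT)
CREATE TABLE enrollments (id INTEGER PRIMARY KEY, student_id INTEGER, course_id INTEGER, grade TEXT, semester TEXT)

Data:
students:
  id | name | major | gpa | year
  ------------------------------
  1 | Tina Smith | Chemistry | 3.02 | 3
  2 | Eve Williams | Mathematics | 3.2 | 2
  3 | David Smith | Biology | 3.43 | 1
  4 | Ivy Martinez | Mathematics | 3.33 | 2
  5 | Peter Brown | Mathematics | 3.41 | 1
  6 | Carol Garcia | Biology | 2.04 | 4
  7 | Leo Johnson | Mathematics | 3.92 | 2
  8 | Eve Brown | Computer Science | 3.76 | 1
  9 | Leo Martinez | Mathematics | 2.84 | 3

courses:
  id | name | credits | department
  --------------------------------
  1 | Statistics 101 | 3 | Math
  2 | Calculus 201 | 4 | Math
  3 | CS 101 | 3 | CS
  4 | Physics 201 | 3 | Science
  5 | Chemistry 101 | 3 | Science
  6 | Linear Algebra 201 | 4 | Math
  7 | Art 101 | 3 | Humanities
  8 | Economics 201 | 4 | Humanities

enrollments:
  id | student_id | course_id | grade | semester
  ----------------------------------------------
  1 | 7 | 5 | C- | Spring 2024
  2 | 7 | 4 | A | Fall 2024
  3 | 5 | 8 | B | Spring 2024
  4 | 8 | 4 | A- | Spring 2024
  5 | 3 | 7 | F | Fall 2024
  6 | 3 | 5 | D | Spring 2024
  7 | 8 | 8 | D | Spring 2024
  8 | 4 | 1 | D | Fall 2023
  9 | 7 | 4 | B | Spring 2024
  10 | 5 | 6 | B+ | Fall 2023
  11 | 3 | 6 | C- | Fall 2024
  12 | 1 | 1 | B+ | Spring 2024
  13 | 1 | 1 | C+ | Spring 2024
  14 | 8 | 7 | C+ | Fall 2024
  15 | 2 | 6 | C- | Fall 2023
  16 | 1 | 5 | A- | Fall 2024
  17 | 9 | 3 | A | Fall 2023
SELECT DISTINCT major FROM students

Execution result:
major
Chemistry
Mathematics
Biology
Computer Science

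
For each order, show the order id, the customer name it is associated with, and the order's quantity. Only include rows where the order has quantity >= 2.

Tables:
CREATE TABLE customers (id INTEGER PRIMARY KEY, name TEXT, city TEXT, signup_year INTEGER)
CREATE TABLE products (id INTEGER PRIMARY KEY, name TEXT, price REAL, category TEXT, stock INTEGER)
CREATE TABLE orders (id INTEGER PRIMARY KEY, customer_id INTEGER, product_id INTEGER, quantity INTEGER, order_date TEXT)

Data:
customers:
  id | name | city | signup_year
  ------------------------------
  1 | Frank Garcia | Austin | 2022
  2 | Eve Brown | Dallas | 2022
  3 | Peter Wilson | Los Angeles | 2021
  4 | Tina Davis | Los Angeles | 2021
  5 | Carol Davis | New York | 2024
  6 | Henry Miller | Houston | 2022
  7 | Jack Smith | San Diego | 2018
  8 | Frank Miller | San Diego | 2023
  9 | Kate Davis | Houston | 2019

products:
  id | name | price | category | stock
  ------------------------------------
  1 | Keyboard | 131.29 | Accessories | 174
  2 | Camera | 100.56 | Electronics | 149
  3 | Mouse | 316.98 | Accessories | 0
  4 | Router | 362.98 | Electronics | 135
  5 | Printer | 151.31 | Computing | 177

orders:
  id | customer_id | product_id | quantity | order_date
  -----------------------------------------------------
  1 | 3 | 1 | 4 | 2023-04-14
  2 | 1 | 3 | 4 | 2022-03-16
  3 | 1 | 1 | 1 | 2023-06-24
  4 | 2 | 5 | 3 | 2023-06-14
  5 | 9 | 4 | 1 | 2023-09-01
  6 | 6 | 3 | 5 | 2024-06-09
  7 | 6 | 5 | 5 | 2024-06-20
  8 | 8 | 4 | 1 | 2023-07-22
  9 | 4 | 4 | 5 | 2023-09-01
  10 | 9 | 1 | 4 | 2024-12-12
SELECT c.id, p.name AS customer, c.quantity FROM orders c JOIN customers p ON c.customer_id = p.id WHERE c.quantity >= 2

Execution result:
id | customer | quantity
1 | Peter Wilson | 4
2 | Frank Garcia | 4
4 | Eve Brown | 3
6 | Henry Miller | 5
7 | Henry Miller | 5
9 | Tina Davis | 5
10 | Kate Davis | 4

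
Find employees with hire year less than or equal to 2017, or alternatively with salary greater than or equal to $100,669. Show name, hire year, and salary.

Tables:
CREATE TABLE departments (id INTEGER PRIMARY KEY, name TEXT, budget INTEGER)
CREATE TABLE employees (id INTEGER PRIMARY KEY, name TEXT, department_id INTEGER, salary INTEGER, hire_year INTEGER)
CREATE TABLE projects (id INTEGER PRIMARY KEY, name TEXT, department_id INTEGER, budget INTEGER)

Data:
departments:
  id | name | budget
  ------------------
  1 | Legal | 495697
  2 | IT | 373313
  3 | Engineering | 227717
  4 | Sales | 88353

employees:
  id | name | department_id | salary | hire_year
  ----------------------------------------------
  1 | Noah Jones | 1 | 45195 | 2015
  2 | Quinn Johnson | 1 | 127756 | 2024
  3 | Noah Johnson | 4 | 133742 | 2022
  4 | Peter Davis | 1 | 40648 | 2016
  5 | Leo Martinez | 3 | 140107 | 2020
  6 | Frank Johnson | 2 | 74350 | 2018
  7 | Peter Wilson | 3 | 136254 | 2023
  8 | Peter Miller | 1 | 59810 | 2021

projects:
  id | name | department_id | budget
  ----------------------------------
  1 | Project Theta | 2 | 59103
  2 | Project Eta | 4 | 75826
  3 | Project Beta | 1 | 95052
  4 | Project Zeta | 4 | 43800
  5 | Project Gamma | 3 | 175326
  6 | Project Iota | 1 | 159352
SELECT name, hire_year, salary FROM employees WHERE hire_year <= 2017 OR salary >= 100669

Execution result:
name | hire_year | salary
Noah Jones | 2015 | 45195
Quinn Johnson | 2024 | 127756
Noah Johnson | 2022 | 133742
Peter Davis | 2016 | 40648
Leo Martinez | 2020 | 140107
Peter Wilson | 2023 | 136254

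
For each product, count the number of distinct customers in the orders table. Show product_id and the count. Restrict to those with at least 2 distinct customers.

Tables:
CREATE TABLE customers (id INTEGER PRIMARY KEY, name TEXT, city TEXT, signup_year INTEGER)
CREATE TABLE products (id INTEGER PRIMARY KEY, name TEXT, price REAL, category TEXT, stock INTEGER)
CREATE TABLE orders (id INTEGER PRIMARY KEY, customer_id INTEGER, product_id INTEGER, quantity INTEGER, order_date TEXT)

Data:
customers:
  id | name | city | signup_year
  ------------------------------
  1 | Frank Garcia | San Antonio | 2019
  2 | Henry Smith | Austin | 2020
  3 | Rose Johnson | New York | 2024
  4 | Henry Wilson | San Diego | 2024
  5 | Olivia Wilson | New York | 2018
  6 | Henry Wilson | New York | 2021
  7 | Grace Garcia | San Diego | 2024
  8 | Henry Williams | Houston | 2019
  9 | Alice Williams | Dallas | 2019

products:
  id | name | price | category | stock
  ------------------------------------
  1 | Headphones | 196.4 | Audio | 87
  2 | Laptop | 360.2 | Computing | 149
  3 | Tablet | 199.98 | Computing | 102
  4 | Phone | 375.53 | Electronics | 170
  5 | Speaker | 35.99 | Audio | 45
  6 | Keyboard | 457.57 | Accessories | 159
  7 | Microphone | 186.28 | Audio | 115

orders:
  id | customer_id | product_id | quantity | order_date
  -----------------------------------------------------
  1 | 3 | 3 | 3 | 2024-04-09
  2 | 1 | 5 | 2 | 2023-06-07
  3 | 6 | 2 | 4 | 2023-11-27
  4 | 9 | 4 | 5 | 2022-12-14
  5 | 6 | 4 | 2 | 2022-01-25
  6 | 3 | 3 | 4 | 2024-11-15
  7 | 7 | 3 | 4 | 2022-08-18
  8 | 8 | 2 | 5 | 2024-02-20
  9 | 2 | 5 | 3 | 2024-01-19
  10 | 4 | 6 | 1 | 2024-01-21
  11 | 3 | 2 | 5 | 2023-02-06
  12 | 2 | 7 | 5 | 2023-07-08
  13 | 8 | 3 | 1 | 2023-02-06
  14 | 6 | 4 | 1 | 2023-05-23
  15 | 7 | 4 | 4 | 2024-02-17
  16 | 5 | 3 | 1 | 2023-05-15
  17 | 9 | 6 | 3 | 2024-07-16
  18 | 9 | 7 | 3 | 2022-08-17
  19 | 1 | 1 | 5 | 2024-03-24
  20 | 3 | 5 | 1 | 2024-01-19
SELECT product_id, COUNT(DISTINCT customer_id) AS distinct_customer_count FROM orders GROUP BY product_id HAVING COUNT(DISTINCT customer_id) >= 2

Execution result:
product_id | distinct_customer_count
2 | 3
3 | 4
4 | 3
5 | 3
6 | 2
7 | 2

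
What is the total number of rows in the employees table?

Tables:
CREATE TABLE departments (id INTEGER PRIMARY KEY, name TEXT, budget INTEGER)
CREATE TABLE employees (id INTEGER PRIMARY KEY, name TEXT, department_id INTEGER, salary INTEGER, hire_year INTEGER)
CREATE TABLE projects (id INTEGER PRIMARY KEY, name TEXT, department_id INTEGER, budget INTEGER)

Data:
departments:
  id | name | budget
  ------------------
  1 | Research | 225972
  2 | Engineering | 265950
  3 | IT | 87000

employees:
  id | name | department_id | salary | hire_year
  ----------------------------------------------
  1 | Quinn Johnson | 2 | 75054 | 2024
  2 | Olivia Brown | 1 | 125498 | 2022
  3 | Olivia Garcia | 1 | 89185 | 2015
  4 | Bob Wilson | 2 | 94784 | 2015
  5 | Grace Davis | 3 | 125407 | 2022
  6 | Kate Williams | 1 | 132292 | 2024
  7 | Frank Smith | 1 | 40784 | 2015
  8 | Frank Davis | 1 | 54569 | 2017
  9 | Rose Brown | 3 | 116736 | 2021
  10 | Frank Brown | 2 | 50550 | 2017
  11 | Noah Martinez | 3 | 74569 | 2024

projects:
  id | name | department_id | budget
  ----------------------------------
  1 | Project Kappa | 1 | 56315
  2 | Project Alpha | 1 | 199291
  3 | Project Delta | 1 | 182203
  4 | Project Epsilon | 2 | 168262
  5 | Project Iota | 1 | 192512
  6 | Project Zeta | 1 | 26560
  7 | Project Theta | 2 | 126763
SELECT COUNT(*) FROM employees

Execution result:
11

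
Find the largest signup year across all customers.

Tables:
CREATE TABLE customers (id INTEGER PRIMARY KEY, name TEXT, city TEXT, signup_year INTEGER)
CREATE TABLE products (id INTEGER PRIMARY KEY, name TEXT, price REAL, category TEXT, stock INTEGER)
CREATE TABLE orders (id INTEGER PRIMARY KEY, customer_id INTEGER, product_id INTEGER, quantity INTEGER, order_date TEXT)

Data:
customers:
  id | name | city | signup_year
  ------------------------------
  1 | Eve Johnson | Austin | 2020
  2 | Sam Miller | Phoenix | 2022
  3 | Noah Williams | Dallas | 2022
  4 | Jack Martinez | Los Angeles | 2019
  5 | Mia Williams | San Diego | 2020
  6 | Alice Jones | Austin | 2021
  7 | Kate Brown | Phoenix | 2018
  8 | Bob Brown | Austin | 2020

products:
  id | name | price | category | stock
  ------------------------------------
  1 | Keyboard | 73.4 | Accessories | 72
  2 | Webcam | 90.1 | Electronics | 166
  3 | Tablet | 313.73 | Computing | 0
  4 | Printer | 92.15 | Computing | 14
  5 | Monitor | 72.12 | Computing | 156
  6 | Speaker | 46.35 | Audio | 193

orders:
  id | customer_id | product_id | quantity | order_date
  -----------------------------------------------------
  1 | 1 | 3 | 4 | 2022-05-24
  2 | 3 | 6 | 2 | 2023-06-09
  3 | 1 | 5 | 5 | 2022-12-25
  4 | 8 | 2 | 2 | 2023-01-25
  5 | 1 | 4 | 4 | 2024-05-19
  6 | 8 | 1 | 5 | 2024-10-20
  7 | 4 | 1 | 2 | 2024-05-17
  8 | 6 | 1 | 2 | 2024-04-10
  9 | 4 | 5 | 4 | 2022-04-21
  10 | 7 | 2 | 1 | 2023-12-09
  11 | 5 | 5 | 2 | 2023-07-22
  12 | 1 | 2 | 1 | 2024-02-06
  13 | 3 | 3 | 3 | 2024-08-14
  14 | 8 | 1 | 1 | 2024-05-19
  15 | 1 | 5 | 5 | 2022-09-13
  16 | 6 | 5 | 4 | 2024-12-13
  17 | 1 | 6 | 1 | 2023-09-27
SELECT MAX(signup_year) FROM customers

Execution result:
2022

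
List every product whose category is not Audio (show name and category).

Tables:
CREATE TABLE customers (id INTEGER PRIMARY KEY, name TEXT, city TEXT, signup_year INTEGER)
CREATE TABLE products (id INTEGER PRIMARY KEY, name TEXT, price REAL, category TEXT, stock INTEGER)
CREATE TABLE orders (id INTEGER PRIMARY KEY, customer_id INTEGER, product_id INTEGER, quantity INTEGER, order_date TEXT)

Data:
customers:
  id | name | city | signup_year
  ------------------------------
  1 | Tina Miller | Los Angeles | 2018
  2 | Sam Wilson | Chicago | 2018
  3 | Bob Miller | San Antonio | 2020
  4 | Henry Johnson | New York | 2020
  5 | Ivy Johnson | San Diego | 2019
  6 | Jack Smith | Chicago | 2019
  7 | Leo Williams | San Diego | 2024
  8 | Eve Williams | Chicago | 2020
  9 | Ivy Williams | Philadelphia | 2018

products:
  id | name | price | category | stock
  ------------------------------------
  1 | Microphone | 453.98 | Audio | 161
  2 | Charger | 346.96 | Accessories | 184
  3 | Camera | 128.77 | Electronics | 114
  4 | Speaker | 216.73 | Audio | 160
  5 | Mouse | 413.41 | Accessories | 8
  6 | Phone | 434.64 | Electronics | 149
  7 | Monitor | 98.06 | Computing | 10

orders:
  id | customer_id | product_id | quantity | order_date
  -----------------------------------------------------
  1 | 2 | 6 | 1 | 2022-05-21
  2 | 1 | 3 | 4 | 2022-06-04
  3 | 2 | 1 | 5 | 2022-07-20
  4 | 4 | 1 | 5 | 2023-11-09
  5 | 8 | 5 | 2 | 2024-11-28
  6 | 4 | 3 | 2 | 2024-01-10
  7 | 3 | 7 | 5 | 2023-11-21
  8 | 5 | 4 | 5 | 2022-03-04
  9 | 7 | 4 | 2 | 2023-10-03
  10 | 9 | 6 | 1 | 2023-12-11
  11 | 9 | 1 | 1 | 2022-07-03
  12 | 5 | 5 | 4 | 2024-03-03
SELECT name, category FROM products WHERE category <> 'Audio'

Execution result:
name | category
Charger | Accessories
Camera | Electronics
Mouse | Accessories
Phone | Electronics
Monitor | Computing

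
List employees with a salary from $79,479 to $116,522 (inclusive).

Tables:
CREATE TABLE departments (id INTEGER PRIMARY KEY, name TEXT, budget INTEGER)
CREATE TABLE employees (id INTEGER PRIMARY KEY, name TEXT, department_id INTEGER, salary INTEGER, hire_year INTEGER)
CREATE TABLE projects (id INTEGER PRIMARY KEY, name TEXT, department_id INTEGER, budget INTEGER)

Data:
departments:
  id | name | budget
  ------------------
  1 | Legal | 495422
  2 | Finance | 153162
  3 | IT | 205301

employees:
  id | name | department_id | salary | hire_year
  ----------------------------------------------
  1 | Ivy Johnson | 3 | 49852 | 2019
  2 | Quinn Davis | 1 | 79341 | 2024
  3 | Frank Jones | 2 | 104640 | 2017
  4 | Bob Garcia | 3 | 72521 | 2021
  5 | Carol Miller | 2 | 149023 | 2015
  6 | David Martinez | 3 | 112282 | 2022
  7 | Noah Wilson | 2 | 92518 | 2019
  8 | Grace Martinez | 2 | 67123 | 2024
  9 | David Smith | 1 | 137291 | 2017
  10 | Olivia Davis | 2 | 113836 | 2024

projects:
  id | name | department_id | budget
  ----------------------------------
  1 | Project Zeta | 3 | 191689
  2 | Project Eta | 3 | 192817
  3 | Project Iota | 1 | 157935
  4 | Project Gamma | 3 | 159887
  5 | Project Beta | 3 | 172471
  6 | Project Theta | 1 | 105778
SELECT name, salary FROM employees WHERE salary BETWEEN 79479 AND 116522

Execution result:
name | salary
Frank Jones | 104640
David Martinez | 112282
Noah Wilson | 92518
Olivia Davis | 113836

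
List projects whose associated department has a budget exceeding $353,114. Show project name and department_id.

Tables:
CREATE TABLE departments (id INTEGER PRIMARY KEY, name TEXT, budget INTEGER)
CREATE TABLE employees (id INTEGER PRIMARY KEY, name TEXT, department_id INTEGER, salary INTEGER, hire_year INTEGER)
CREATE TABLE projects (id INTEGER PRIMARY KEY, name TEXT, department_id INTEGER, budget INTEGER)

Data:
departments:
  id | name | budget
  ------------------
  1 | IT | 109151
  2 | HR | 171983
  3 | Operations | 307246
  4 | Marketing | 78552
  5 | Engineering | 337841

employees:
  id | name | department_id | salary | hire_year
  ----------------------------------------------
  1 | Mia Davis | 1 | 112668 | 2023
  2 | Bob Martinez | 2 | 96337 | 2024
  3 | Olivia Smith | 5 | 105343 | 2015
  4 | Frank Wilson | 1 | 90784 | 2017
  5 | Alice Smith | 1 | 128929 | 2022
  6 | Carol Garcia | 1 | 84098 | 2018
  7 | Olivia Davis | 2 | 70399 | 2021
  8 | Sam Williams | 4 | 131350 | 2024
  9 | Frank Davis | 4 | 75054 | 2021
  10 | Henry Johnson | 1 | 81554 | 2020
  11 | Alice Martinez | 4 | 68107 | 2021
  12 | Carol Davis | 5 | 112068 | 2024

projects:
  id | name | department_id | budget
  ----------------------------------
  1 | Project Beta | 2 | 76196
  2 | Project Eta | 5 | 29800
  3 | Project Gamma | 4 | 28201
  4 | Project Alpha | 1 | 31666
SELECT name, department_id FROM projects WHERE department_id IN (SELECT id FROM departments WHERE budget > 353114)

Execution result:
(no rows)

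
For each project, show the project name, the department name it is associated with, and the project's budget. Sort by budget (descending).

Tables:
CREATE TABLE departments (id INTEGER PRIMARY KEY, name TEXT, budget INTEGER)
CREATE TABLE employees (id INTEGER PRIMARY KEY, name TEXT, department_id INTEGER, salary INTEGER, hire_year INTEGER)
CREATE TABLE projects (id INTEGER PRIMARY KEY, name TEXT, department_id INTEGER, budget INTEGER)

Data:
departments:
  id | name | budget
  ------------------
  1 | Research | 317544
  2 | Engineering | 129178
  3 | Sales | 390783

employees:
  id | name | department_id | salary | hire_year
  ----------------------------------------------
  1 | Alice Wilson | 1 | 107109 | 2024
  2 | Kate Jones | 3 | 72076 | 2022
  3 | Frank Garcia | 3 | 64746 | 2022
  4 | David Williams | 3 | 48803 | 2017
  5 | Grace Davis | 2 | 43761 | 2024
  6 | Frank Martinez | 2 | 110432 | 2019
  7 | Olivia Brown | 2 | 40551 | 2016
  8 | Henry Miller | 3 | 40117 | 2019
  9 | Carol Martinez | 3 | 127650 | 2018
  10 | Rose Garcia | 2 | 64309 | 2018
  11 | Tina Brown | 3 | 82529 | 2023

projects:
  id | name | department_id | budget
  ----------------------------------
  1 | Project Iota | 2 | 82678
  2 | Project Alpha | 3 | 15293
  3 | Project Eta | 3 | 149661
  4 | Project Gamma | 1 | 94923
SELECT c.name, p.name AS department, c.budget FROM projects c JOIN departments p ON c.department_id = p.id ORDER BY c.budget DESC

Execution result:
name | department | budget
Project Eta | Sales | 149661
Project Gamma | Research | 94923
Project Iota | Engineering | 82678
Project Alpha | Sales | 15293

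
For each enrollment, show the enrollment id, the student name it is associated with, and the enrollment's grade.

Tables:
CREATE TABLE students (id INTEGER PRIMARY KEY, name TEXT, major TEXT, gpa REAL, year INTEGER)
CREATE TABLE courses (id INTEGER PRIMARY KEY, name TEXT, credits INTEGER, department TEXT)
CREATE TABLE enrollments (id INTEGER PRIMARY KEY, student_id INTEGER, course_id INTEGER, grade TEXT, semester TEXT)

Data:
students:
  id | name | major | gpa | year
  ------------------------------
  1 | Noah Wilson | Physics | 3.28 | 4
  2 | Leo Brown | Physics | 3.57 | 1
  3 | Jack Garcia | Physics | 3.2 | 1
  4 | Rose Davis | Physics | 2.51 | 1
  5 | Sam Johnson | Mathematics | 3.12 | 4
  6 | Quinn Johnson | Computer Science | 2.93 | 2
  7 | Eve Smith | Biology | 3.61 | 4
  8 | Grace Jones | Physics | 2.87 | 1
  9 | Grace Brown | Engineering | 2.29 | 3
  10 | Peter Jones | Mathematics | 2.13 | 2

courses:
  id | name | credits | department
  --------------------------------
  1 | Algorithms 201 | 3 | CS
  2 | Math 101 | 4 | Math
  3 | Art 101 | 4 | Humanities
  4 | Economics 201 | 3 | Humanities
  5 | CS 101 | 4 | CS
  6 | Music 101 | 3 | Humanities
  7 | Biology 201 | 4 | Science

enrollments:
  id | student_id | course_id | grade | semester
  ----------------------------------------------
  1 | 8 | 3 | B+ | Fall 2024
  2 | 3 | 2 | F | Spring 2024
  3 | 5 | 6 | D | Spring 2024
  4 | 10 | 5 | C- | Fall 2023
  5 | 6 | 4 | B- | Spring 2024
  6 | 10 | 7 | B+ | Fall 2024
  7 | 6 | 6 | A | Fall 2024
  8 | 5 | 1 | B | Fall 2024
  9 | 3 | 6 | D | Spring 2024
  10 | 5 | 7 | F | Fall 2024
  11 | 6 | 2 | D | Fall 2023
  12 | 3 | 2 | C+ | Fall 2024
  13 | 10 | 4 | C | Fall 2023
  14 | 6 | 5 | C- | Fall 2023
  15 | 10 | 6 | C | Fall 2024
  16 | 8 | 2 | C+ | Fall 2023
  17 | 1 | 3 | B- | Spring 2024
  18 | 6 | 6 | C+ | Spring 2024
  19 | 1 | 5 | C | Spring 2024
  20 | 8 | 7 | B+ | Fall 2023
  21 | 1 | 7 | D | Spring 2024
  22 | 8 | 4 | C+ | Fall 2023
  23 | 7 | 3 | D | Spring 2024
SELECT c.id, p.name AS student, c.grade FROM enrollments c JOIN students p ON c.student_id = p.id

Execution result:
id | student | grade
1 | Grace Jones | B+
2 | Jack Garcia | F
3 | Sam Johnson | D
4 | Peter Jones | C-
5 | Quinn Johnson | B-
6 | Peter Jones | B+
7 | Quinn Johnson | A
8 | Sam Johnson | B
9 | Jack Garcia | D
10 | Sam Johnson | F
11 | Quinn Johnson | D
12 | Jack Garcia | C+
13 | Peter Jones | C
14 | Quinn Johnson | C-
15 | Peter Jones | C
16 | Grace Jones | C+
17 | Noah Wilson | B-
18 | Quinn Johnson | C+
19 | Noah Wilson | C
20 | Grace Jones | B+
21 | Noah Wilson | D
22 | Grace Jones | C+
23 | Eve Smith | D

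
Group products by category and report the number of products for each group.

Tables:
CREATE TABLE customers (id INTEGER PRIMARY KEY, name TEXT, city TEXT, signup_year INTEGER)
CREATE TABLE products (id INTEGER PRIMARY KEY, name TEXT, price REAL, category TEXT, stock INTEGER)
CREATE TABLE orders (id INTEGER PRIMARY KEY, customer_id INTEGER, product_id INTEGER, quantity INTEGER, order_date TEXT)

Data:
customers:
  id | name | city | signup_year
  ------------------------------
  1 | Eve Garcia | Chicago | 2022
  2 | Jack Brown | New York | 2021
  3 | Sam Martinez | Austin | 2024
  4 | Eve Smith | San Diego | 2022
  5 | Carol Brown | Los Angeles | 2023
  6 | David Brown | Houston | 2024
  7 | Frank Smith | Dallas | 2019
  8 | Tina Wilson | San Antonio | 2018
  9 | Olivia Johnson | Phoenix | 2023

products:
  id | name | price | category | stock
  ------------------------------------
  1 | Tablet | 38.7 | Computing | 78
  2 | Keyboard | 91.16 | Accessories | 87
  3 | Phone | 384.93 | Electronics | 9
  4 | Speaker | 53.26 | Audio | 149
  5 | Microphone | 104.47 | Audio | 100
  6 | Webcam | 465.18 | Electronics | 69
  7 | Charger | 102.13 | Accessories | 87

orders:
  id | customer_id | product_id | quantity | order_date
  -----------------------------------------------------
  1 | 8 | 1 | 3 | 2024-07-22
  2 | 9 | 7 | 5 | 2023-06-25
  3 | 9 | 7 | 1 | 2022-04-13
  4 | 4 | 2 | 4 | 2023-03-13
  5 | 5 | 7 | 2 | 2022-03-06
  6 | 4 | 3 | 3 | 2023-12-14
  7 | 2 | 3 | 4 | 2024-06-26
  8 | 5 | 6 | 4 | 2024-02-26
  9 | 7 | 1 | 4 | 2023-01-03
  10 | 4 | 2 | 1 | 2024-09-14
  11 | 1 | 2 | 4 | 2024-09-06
SELECT category, COUNT(*) AS n FROM products GROUP BY category

Execution result:
category | n
Accessories | 2
Audio | 2
Computing | 1
Electronics | 2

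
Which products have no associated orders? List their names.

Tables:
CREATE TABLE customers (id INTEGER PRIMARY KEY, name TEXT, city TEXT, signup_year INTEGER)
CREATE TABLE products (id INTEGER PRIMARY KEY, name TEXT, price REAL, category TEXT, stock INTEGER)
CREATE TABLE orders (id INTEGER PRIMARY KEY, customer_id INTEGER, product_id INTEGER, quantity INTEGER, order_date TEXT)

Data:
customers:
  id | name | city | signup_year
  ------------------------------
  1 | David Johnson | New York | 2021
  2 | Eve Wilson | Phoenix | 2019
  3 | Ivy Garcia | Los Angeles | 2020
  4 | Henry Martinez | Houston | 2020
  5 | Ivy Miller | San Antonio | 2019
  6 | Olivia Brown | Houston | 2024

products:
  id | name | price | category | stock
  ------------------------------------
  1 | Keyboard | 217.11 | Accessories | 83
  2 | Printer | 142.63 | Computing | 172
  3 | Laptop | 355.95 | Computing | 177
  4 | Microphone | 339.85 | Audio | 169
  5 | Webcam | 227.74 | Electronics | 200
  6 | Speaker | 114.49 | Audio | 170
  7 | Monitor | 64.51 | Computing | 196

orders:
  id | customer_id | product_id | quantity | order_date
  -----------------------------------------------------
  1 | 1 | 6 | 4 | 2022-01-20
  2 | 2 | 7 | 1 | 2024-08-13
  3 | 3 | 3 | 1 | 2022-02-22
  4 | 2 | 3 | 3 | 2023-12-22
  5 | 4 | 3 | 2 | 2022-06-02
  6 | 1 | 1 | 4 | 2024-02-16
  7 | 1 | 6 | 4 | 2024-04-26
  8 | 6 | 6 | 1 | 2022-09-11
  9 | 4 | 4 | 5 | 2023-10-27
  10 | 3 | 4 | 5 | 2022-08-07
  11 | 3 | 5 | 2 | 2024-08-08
SELECT p.name FROM products p LEFT JOIN orders c ON c.product_id = p.id WHERE c.id IS NULL

Execution result:
Printer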